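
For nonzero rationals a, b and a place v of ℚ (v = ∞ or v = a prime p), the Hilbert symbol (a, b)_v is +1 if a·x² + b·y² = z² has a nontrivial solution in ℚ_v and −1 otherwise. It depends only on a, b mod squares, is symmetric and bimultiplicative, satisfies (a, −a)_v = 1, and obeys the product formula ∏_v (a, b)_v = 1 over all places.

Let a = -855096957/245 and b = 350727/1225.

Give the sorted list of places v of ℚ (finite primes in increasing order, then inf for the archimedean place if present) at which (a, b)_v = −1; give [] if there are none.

[2, 3, 5, 13]

(a, b) ≡ (-13585, 663) mod (ℚ^×)²; places V = {2, 3, 5, 7, 11, 13, 17, 19, 23, ∞}.
(a,b)_∞: sgn(-13585)=−, sgn(663)=+, so +1.
(a,b)_3: α=2, u≡2; β=1, v≡2 (mod 3); (2|3)=-1, (2|3)=-1; sign (−1)^0·-1^1·-1^2 = -1.
(a,b)_2: α=0, β=0; u≡7, v≡7 (mod 8); ε(u)ε(v)=1·1, αω(v)=0·0, βω(u)=0·0; sum ≡ 1  ⇒  -1.
(a,b)_23: α=0, u≡16; β=2, v≡7 (mod 23); (16|23)=+1, (7|23)=-1; sign (−1)^0·+1^2·-1^0 = +1.
(a,b)_5: α=-1, u≡2; β=-2, v≡3 (mod 5); (2|5)=-1, (3|5)=-1; sign (−1)^0·-1^-2·-1^-1 = -1.
(a,b)_7: α=-2, u≡4; β=-2, v≡5 (mod 7); (4|7)=+1, (5|7)=-1; sign (−1)^0·+1^-2·-1^-2 = +1.
(a,b)_17: α=2, u≡15; β=1, v≡10 (mod 17); (15|17)=+1, (10|17)=-1; sign (−1)^0·+1^1·-1^2 = +1.
(a,b)_11: α=3, u≡10; β=0, v≡9 (mod 11); (10|11)=-1, (9|11)=+1; sign (−1)^0·-1^0·+1^3 = +1.
(a,b)_19: α=1, u≡6; β=0, v≡7 (mod 19); (6|19)=+1, (7|19)=+1; sign (−1)^0·+1^0·+1^1 = +1.
(a,b)_13: α=1, u≡2; β=1, v≡10 (mod 13); (2|13)=-1, (10|13)=+1; sign (−1)^0·-1^1·+1^1 = -1.
Ram(-13585, 663) = {2, 3, 5, 13}; no ℚ_2-point on the conic.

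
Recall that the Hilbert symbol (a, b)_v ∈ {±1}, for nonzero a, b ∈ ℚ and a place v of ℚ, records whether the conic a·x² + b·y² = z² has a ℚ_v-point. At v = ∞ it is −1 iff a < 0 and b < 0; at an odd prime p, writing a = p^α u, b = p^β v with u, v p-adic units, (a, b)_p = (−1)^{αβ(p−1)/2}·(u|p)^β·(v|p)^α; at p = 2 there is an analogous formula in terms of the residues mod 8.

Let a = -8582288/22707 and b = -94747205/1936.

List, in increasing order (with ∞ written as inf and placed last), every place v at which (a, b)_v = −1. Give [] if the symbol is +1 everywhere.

(a, b) ≡ (-13299, -327845) mod (ℚ^×)²; places V = {2, 3, 5, 7, 11, 13, 17, 19, 29, 31, ∞}.
(a,b)_7: α=0, u≡1; β=1, v≡1 (mod 7); (1|7)=+1, (1|7)=+1; sign (−1)^0·+1^1·+1^0 = +1.
(a,b)_29: α=-2, u≡14; β=1, v≡9 (mod 29); (14|29)=-1, (9|29)=+1; sign (−1)^0·-1^1·+1^-2 = -1.
(a,b)_11: α=3, u≡3; β=-2, v≡6 (mod 11); (3|11)=+1, (6|11)=-1; sign (−1)^0·+1^-2·-1^3 = -1.
(a,b)_2: α=4, β=-4; u≡5, v≡3 (mod 8); ε(u)ε(v)=0·1, αω(v)=4·1, βω(u)=-4·1; sum ≡ 0  ⇒  +1.
(a,b)_31: α=1, u≡5; β=0, v≡30 (mod 31); (5|31)=+1, (30|31)=-1; sign (−1)^0·+1^0·-1^1 = -1.
(a,b)_3: α=-3, u≡1; β=0, v≡1 (mod 3); (1|3)=+1, (1|3)=+1; sign (−1)^0·+1^0·+1^-3 = +1.
(a,b)_19: α=0, u≡6; β=1, v≡6 (mod 19); (6|19)=+1, (6|19)=+1; sign (−1)^0·+1^1·+1^0 = +1.
(a,b)_13: α=1, u≡9; β=0, v≡7 (mod 13); (9|13)=+1, (7|13)=-1; sign (−1)^0·+1^0·-1^1 = -1.
(a,b)_∞: sgn(-13299)=−, sgn(-327845)=−, so -1.
(a,b)_5: α=0, u≡1; β=1, v≡4 (mod 5); (1|5)=+1, (4|5)=+1; sign (−1)^0·+1^1·+1^0 = +1.
(a,b)_17: α=0, u≡5; β=3, v≡12 (mod 17); (5|17)=-1, (12|17)=-1; sign (−1)^0·-1^3·-1^0 = -1.
(-13299, -327845 / ℚ) ramifies at {11, 13, 17, 29, 31, ∞}: a division algebra.

[11, 13, 17, 29, 31, inf]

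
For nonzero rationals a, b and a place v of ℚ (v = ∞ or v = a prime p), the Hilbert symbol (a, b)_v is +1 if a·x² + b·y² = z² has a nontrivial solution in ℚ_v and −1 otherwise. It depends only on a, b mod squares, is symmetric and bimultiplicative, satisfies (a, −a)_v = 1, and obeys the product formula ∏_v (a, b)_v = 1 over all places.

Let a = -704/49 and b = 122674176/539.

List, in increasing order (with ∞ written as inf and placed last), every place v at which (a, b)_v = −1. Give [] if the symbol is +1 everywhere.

[17, 29]

Mod squares: a ≡ -11, b ≡ 16269. Check v ∈ {∞, 2, 3, 7, 11, 17, 29}.
v=29: a=29^0·(≡17), b=29^1·(≡12) mod 29; (17|29)=-1, (12|29)=-1; (−1)^{0·1·14}·(-1)^1·(-1)^0 = -1.
v=3: a=3^0·(≡1), b=3^5·(≡2) mod 3; (1|3)=+1, (2|3)=-1; (−1)^{0·5·1}·(+1)^5·(-1)^0 = +1.
v=11: a=11^1·(≡7), b=11^-1·(≡4) mod 11; (7|11)=-1, (4|11)=+1; (−1)^{1·-1·5}·(-1)^-1·(+1)^1 = +1.
v=2: v_2(a)=6, v_2(b)=10; units ≡ 5, 5 (mod 8); ε·ε+αω+βω = 0·0+6·1+10·1 ≡ 0  ⇒  (a,b)_2 = +1.
v=∞: -11 < 0 and 16269 > 0  ⇒  (a,b)_∞ = +1.
v=17: a=17^0·(≡12), b=17^1·(≡3) mod 17; (12|17)=-1, (3|17)=-1; (−1)^{0·1·8}·(-1)^1·(-1)^0 = -1.
v=7: a=7^-2·(≡3), b=7^-2·(≡4) mod 7; (3|7)=-1, (4|7)=+1; (−1)^{-2·-2·3}·(-1)^-2·(+1)^-2 = +1.
|Ram(-11, 16269)| = 2, even; anisotropic at {17, 29}.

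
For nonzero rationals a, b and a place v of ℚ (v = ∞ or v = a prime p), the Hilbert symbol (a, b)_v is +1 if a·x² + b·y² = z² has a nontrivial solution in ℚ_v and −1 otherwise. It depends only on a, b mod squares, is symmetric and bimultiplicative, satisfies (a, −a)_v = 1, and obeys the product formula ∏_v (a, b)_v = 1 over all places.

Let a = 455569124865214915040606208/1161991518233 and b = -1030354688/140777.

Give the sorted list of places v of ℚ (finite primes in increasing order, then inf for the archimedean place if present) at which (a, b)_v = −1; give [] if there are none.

[11, 17, 31, 37]

(a, b) ≡ (10846, -565471) mod (ℚ^×)²; places V = {2, 3, 7, 11, 13, 17, 29, 31, 37, ∞}.
(a,b)_11: α=5, u≡6; β=2, v≡8 (mod 11); (6|11)=-1, (8|11)=-1; sign (−1)^0·-1^2·-1^5 = -1.
(a,b)_13: α=-6, u≡12; β=-2, v≡1 (mod 13); (12|13)=+1, (1|13)=+1; sign (−1)^0·+1^-2·+1^-6 = +1.
(a,b)_3: α=16, u≡1; β=0, v≡2 (mod 3); (1|3)=+1, (2|3)=-1; sign (−1)^0·+1^0·-1^16 = +1.
(a,b)_31: α=2, u≡21; β=1, v≡14 (mod 31); (21|31)=-1, (14|31)=+1; sign (−1)^0·-1^1·+1^2 = -1.
(a,b)_2: α=11, β=8; u≡7, v≡1 (mod 8); ε(u)ε(v)=1·0, αω(v)=11·0, βω(u)=8·0; sum ≡ 0  ⇒  +1.
(a,b)_17: α=-3, u≡8; β=-1, v≡6 (mod 17); (8|17)=+1, (6|17)=-1; sign (−1)^0·+1^-1·-1^-3 = -1.
(a,b)_29: α=3, u≡2; β=1, v≡10 (mod 29); (2|29)=-1, (10|29)=-1; sign (−1)^0·-1^1·-1^3 = +1.
(a,b)_7: α=-2, u≡3; β=-2, v≡5 (mod 7); (3|7)=-1, (5|7)=-1; sign (−1)^0·-1^-2·-1^-2 = +1.
(a,b)_37: α=2, u≡8; β=1, v≡5 (mod 37); (8|37)=-1, (5|37)=-1; sign (−1)^0·-1^1·-1^2 = -1.
(a,b)_∞: sgn(10846)=+, sgn(-565471)=−, so +1.
|Ram(10846, -565471)| = 4, even; anisotropic at {11, 17, 31, 37}.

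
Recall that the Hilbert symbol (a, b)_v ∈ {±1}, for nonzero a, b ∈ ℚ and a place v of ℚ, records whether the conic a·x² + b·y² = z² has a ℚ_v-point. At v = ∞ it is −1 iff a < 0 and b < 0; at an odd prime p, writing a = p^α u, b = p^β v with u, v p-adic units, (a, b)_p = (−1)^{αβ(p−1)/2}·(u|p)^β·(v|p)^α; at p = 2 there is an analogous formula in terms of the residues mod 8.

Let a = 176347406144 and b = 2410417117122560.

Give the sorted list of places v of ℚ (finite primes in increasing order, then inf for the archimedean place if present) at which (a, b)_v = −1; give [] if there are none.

[7, 13, 17, 37]

(a, b) ≡ (629, 6582485) mod (ℚ^×)²; places V = {2, 5, 7, 13, 17, 23, 37, ∞}.
(a,b)_37: α=1, u≡29; β=1, v≡34 (mod 37); (29|37)=-1, (34|37)=+1; sign (−1)^0·-1^1·+1^1 = -1.
(a,b)_17: α=1, u≡3; β=1, v≡9 (mod 17); (3|17)=-1, (9|17)=+1; sign (−1)^0·-1^1·+1^1 = -1.
(a,b)_2: α=6, β=12; u≡5, v≡5 (mod 8); ε(u)ε(v)=0·0, αω(v)=6·1, βω(u)=12·1; sum ≡ 0  ⇒  +1.
(a,b)_5: α=0, u≡4; β=1, v≡2 (mod 5); (4|5)=+1, (2|5)=-1; sign (−1)^0·+1^1·-1^0 = +1.
(a,b)_7: α=2, u≡3; β=1, v≡5 (mod 7); (3|7)=-1, (5|7)=-1; sign (−1)^0·-1^1·-1^2 = -1.
(a,b)_13: α=2, u≡5; β=3, v≡7 (mod 13); (5|13)=-1, (7|13)=-1; sign (−1)^0·-1^3·-1^2 = -1.
(a,b)_∞: sgn(629)=+, sgn(6582485)=+, so +1.
(a,b)_23: α=2, u≡6; β=3, v≡4 (mod 23); (6|23)=+1, (4|23)=+1; sign (−1)^0·+1^3·+1^2 = +1.
|Ram(629, 6582485)| = 4, even; anisotropic at {7, 13, 17, 37}.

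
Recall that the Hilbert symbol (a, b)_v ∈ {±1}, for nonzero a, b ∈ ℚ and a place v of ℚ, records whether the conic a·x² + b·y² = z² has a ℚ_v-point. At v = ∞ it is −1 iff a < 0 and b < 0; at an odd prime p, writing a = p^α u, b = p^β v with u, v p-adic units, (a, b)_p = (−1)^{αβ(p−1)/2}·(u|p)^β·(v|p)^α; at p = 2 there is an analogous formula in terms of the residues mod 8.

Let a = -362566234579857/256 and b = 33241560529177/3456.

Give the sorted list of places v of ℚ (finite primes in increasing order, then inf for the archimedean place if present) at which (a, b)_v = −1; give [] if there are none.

[2, 17, 23, 31]

Mod squares: a ≡ -399993, b ≡ 1302. Check v ∈ {∞, 2, 3, 7, 11, 13, 17, 23, 31}.
v=23: a=23^3·(≡19), b=23^2·(≡15) mod 23; (19|23)=-1, (15|23)=-1; (−1)^{3·2·11}·(-1)^2·(-1)^3 = -1.
v=17: a=17^3·(≡8), b=17^2·(≡14) mod 17; (8|17)=+1, (14|17)=-1; (−1)^{3·2·8}·(+1)^2·(-1)^3 = -1.
v=∞: -399993 < 0 and 1302 > 0  ⇒  (a,b)_∞ = +1.
v=13: a=13^0·(≡12), b=13^2·(≡2) mod 13; (12|13)=+1, (2|13)=-1; (−1)^{0·2·6}·(+1)^2·(-1)^0 = +1.
v=11: a=11^3·(≡4), b=11^2·(≡9) mod 11; (4|11)=+1, (9|11)=+1; (−1)^{3·2·5}·(+1)^2·(+1)^3 = +1.
v=31: a=31^1·(≡15), b=31^1·(≡12) mod 31; (15|31)=-1, (12|31)=-1; (−1)^{1·1·15}·(-1)^1·(-1)^1 = -1.
v=7: a=7^2·(≡4), b=7^3·(≡4) mod 7; (4|7)=+1, (4|7)=+1; (−1)^{2·3·3}·(+1)^3·(+1)^2 = +1.
v=3: a=3^1·(≡1), b=3^-3·(≡2) mod 3; (1|3)=+1, (2|3)=-1; (−1)^{1·-3·1}·(+1)^-3·(-1)^1 = +1.
v=2: v_2(a)=-8, v_2(b)=-7; units ≡ 7, 3 (mod 8); ε·ε+αω+βω = 1·1+-8·1+-7·0 ≡ 1  ⇒  (a,b)_2 = -1.
|Ram(-399993, 1302)| = 4, even; anisotropic at {2, 17, 23, 31}.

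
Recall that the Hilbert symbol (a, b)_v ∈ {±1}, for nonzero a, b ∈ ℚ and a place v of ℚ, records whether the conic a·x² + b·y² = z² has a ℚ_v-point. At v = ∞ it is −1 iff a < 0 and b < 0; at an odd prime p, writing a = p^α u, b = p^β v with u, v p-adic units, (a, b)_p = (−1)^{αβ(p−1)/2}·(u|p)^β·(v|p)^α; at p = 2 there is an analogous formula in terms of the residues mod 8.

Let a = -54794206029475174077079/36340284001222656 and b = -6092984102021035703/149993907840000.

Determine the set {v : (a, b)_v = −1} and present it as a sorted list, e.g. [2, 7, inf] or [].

[7, 17, 23, inf]

(a, b) ≡ (-5474, -23) mod (ℚ^×)²; places V = {2, 3, 5, 7, 11, 13, 17, 23, 43, ∞}.
(a,b)_13: α=-2, u≡10; β=0, v≡12 (mod 13); (10|13)=+1, (12|13)=+1; sign (−1)^0·+1^0·+1^-2 = +1.
(a,b)_7: α=-3, u≡2; β=-2, v≡6 (mod 7); (2|7)=+1, (6|7)=-1; sign (−1)^0·+1^-2·-1^-3 = -1.
(a,b)_11: α=6, u≡1; β=6, v≡2 (mod 11); (1|11)=+1, (2|11)=-1; sign (−1)^0·+1^6·-1^6 = +1.
(a,b)_17: α=3, u≡8; β=2, v≡12 (mod 17); (8|17)=+1, (12|17)=-1; sign (−1)^0·+1^2·-1^3 = -1.
(a,b)_43: α=2, u≡20; β=2, v≡18 (mod 43); (20|43)=-1, (18|43)=-1; sign (−1)^0·-1^2·-1^2 = +1.
(a,b)_3: α=-14, u≡1; β=-14, v≡1 (mod 3); (1|3)=+1, (1|3)=+1; sign (−1)^0·+1^-14·+1^-14 = +1.
(a,b)_2: α=-17, β=-10; u≡7, v≡1 (mod 8); ε(u)ε(v)=1·0, αω(v)=-17·0, βω(u)=-10·0; sum ≡ 0  ⇒  +1.
(a,b)_∞: sgn(-5474)=−, sgn(-23)=−, so -1.
(a,b)_23: α=7, u≡15; β=5, v≡5 (mod 23); (15|23)=-1, (5|23)=-1; sign (−1)^1·-1^5·-1^7 = -1.
(a,b)_5: α=0, u≡1; β=-4, v≡3 (mod 5); (1|5)=+1, (3|5)=-1; sign (−1)^0·+1^-4·-1^0 = +1.
Ram(-5474, -23) = {7, 17, 23, ∞}; no ℚ_7-point on the conic.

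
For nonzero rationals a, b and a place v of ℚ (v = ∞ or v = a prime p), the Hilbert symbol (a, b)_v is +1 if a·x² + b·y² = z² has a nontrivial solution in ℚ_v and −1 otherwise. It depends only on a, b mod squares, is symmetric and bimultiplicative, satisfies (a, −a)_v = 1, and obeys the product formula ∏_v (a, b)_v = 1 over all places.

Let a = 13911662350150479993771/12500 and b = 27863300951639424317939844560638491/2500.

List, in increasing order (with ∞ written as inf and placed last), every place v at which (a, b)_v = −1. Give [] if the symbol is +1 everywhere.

[2, 3]

(a, b) ≡ (174455, 474411) mod (ℚ^×)²; places V = {2, 3, 5, 7, 11, 19, 23, 29, 37, 41, ∞}.
(a,b)_∞: sgn(174455)=+, sgn(474411)=+, so +1.
(a,b)_5: α=-5, u≡4; β=-4, v≡4 (mod 5); (4|5)=+1, (4|5)=+1; sign (−1)^0·+1^-4·+1^-5 = +1.
(a,b)_41: α=3, u≡16; β=5, v≡9 (mod 41); (16|41)=+1, (9|41)=+1; sign (−1)^0·+1^5·+1^3 = +1.
(a,b)_7: α=2, u≡2; β=3, v≡3 (mod 7); (2|7)=+1, (3|7)=-1; sign (−1)^0·+1^3·-1^2 = +1.
(a,b)_23: α=1, u≡6; β=2, v≡6 (mod 23); (6|23)=+1, (6|23)=+1; sign (−1)^0·+1^2·+1^1 = +1.
(a,b)_37: α=1, u≡10; β=2, v≡10 (mod 37); (10|37)=+1, (10|37)=+1; sign (−1)^0·+1^2·+1^1 = +1.
(a,b)_19: α=2, u≡16; β=3, v≡18 (mod 19); (16|19)=+1, (18|19)=-1; sign (−1)^0·+1^3·-1^2 = +1.
(a,b)_11: α=6, u≡6; β=8, v≡9 (mod 11); (6|11)=-1, (9|11)=+1; sign (−1)^0·-1^8·+1^6 = +1.
(a,b)_3: α=2, u≡2; β=3, v≡1 (mod 3); (2|3)=-1, (1|3)=+1; sign (−1)^0·-1^3·+1^2 = -1.
(a,b)_29: α=2, u≡5; β=3, v≡21 (mod 29); (5|29)=+1, (21|29)=-1; sign (−1)^0·+1^3·-1^2 = +1.
(a,b)_2: α=-2, β=-2; u≡7, v≡3 (mod 8); ε(u)ε(v)=1·1, αω(v)=-2·1, βω(u)=-2·0; sum ≡ 1  ⇒  -1.
Ram(174455, 474411) = {2, 3}; no ℚ_2-point on the conic.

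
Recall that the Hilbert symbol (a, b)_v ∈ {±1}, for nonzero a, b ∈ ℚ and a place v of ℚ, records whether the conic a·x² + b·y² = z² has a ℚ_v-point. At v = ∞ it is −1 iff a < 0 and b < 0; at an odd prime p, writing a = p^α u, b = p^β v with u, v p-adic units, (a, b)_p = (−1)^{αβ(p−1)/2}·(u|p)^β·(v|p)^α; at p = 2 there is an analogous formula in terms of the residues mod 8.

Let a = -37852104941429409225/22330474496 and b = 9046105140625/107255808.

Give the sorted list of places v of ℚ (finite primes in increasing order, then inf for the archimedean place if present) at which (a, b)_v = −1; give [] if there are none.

(a, b) ≡ (-11, 108262) mod (ℚ^×)²; places V = {2, 3, 5, 7, 11, 19, 23, 37, ∞}.
(a,b)_7: α=8, u≡6; β=7, v≡5 (mod 7); (6|7)=-1, (5|7)=-1; sign (−1)^0·-1^7·-1^8 = -1.
(a,b)_3: α=12, u≡1; β=-2, v≡1 (mod 3); (1|3)=+1, (1|3)=+1; sign (−1)^0·+1^-2·+1^12 = +1.
(a,b)_2: α=-24, β=-11; u≡5, v≡3 (mod 8); ε(u)ε(v)=0·1, αω(v)=-24·1, βω(u)=-11·1; sum ≡ 1  ⇒  -1.
(a,b)_∞: sgn(-11)=−, sgn(108262)=+, so +1.
(a,b)_5: α=2, u≡1; β=6, v≡3 (mod 5); (1|5)=+1, (3|5)=-1; sign (−1)^0·+1^6·-1^2 = +1.
(a,b)_23: α=0, u≡2; β=-2, v≡2 (mod 23); (2|23)=+1, (2|23)=+1; sign (−1)^0·+1^-2·+1^0 = +1.
(a,b)_19: α=2, u≡13; β=1, v≡16 (mod 19); (13|19)=-1, (16|19)=+1; sign (−1)^0·-1^1·+1^2 = -1.
(a,b)_37: α=2, u≡26; β=1, v≡21 (mod 37); (26|37)=+1, (21|37)=+1; sign (−1)^0·+1^1·+1^2 = +1.
(a,b)_11: α=-3, u≡2; β=-1, v≡2 (mod 11); (2|11)=-1, (2|11)=-1; sign (−1)^1·-1^-1·-1^-3 = -1.
Ram(-11, 108262) = {2, 7, 11, 19}; no ℚ_2-point on the conic.

[2, 7, 11, 19]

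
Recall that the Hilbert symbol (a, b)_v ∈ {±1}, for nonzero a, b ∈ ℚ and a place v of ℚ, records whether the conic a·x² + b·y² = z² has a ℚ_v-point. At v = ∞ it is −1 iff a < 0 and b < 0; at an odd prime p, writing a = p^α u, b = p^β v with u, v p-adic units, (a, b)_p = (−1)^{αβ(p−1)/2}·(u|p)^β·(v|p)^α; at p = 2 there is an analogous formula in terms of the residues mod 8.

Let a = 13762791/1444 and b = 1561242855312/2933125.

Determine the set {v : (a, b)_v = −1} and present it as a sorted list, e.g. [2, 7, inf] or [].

[7, 23, 31, 41]

Mod squares: a ≡ 18879, b ≡ 380029. Check v ∈ {∞, 2, 3, 5, 7, 13, 19, 23, 29, 31, 41}.
v=5: a=5^0·(≡4), b=5^-4·(≡4) mod 5; (4|5)=+1, (4|5)=+1; (−1)^{0·-4·2}·(+1)^-4·(+1)^0 = +1.
v=3: a=3^7·(≡2), b=3^4·(≡1) mod 3; (2|3)=-1, (1|3)=+1; (−1)^{7·4·1}·(-1)^4·(+1)^7 = +1.
v=23: a=23^0·(≡22), b=23^1·(≡8) mod 23; (22|23)=-1, (8|23)=+1; (−1)^{0·1·11}·(-1)^1·(+1)^0 = -1.
v=7: a=7^1·(≡1), b=7^2·(≡6) mod 7; (1|7)=+1, (6|7)=-1; (−1)^{1·2·3}·(+1)^2·(-1)^1 = -1.
v=∞: 18879 > 0 and 380029 > 0  ⇒  (a,b)_∞ = +1.
v=2: v_2(a)=-2, v_2(b)=4; units ≡ 7, 5 (mod 8); ε·ε+αω+βω = 1·0+-2·1+4·0 ≡ 0  ⇒  (a,b)_2 = +1.
v=29: a=29^1·(≡1), b=29^2·(≡24) mod 29; (1|29)=+1, (24|29)=+1; (−1)^{1·2·14}·(+1)^2·(+1)^1 = +1.
v=41: a=41^0·(≡22), b=41^1·(≡30) mod 41; (22|41)=-1, (30|41)=-1; (−1)^{0·1·20}·(-1)^1·(-1)^0 = -1.
v=13: a=13^0·(≡3), b=13^-1·(≡1) mod 13; (3|13)=+1, (1|13)=+1; (−1)^{0·-1·6}·(+1)^-1·(+1)^0 = +1.
v=19: a=19^-2·(≡2), b=19^-2·(≡18) mod 19; (2|19)=-1, (18|19)=-1; (−1)^{-2·-2·9}·(-1)^-2·(-1)^-2 = +1.
v=31: a=31^1·(≡4), b=31^1·(≡18) mod 31; (4|31)=+1, (18|31)=+1; (−1)^{1·1·15}·(+1)^1·(+1)^1 = -1.
|Ram(18879, 380029)| = 4, even; anisotropic at {7, 23, 31, 41}.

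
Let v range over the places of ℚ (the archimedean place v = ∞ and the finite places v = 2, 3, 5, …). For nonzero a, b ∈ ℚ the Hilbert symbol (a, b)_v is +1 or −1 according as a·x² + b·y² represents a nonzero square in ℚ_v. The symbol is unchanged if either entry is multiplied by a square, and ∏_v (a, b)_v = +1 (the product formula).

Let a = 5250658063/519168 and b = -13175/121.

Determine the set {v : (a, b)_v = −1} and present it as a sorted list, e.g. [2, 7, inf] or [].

[7, 17]

Mod squares: a ≡ 22701, b ≡ -527. Check v ∈ {∞, 2, 3, 5, 7, 11, 13, 17, 23, 31, 47}.
v=11: a=11^0·(≡2), b=11^-2·(≡3) mod 11; (2|11)=-1, (3|11)=+1; (−1)^{0·-2·5}·(-1)^-2·(+1)^0 = +1.
v=3: a=3^-1·(≡1), b=3^0·(≡1) mod 3; (1|3)=+1, (1|3)=+1; (−1)^{-1·0·1}·(+1)^0·(+1)^-1 = +1.
v=23: a=23^1·(≡5), b=23^0·(≡16) mod 23; (5|23)=-1, (16|23)=+1; (−1)^{1·0·11}·(-1)^0·(+1)^1 = +1.
v=47: a=47^1·(≡15), b=47^0·(≡36) mod 47; (15|47)=-1, (36|47)=+1; (−1)^{1·0·23}·(-1)^0·(+1)^1 = +1.
v=13: a=13^-2·(≡10), b=13^0·(≡5) mod 13; (10|13)=+1, (5|13)=-1; (−1)^{-2·0·6}·(+1)^0·(-1)^-2 = +1.
v=2: v_2(a)=-10, v_2(b)=0; units ≡ 5, 1 (mod 8); ε·ε+αω+βω = 0·0+-10·0+0·1 ≡ 0  ⇒  (a,b)_2 = +1.
v=5: a=5^0·(≡1), b=5^2·(≡3) mod 5; (1|5)=+1, (3|5)=-1; (−1)^{0·2·2}·(+1)^2·(-1)^0 = +1.
v=7: a=7^5·(≡1), b=7^0·(≡3) mod 7; (1|7)=+1, (3|7)=-1; (−1)^{5·0·3}·(+1)^0·(-1)^5 = -1.
v=31: a=31^0·(≡10), b=31^1·(≡28) mod 31; (10|31)=+1, (28|31)=+1; (−1)^{0·1·15}·(+1)^1·(+1)^0 = +1.
v=∞: 22701 > 0 and -527 < 0  ⇒  (a,b)_∞ = +1.
v=17: a=17^2·(≡5), b=17^1·(≡12) mod 17; (5|17)=-1, (12|17)=-1; (−1)^{2·1·8}·(-1)^1·(-1)^2 = -1.
Ram(22701, -527) = {7, 17}; no ℚ_7-point on the conic.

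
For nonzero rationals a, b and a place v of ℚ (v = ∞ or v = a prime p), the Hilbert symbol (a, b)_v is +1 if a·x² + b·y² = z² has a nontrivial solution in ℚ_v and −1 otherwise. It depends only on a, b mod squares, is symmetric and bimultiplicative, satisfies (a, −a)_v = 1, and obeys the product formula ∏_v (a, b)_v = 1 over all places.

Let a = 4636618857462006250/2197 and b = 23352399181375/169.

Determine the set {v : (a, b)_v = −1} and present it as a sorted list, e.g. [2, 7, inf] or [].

[]

Mod squares: a ≡ 130, b ≡ 55. Check v ∈ {∞, 2, 5, 11, 13, 19}.
v=∞: 130 > 0 and 55 > 0  ⇒  (a,b)_∞ = +1.
v=2: v_2(a)=1, v_2(b)=0; units ≡ 1, 7 (mod 8); ε·ε+αω+βω = 0·1+1·0+0·0 ≡ 0  ⇒  (a,b)_2 = +1.
v=19: a=19^10·(≡1), b=19^8·(≡6) mod 19; (1|19)=+1, (6|19)=+1; (−1)^{10·8·9}·(+1)^8·(+1)^10 = +1.
v=13: a=13^-3·(≡4), b=13^-2·(≡4) mod 13; (4|13)=+1, (4|13)=+1; (−1)^{-3·-2·6}·(+1)^-2·(+1)^-3 = +1.
v=5: a=5^5·(≡1), b=5^3·(≡4) mod 5; (1|5)=+1, (4|5)=+1; (−1)^{5·3·2}·(+1)^3·(+1)^5 = +1.
v=11: a=11^2·(≡3), b=11^1·(≡5) mod 11; (3|11)=+1, (5|11)=+1; (−1)^{2·1·5}·(+1)^1·(+1)^2 = +1.
Every local symbol is +1, so the conic 130·x² + 55·y² = z² has ℚ_v-points for all v and hence a ℚ-point; (a, b / ℚ) ≅ M_2(ℚ).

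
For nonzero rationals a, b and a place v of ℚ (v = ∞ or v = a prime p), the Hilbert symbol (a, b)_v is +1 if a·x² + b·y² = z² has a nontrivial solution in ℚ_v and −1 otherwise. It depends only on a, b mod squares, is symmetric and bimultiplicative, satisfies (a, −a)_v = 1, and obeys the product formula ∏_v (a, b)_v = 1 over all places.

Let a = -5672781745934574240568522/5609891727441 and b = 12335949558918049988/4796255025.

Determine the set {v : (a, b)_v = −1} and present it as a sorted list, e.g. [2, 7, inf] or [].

(a, b) ≡ (-4042, 17) mod (ℚ^×)²; places V = {2, 3, 5, 7, 11, 17, 19, 23, 43, 47, ∞}.
(a,b)_23: α=0, u≡6; β=2, v≡19 (mod 23); (6|23)=+1, (19|23)=-1; sign (−1)^0·+1^2·-1^0 = +1.
(a,b)_7: α=6, u≡4; β=4, v≡6 (mod 7); (4|7)=+1, (6|7)=-1; sign (−1)^0·+1^4·-1^6 = +1.
(a,b)_43: α=3, u≡6; β=2, v≡11 (mod 43); (6|43)=+1, (11|43)=+1; sign (−1)^0·+1^2·+1^3 = +1.
(a,b)_19: α=-4, u≡11; β=-2, v≡5 (mod 19); (11|19)=+1, (5|19)=+1; sign (−1)^0·+1^-2·+1^-4 = +1.
(a,b)_5: α=0, u≡3; β=-2, v≡3 (mod 5); (3|5)=-1, (3|5)=-1; sign (−1)^0·-1^-2·-1^0 = +1.
(a,b)_3: α=-16, u≡2; β=-12, v≡2 (mod 3); (2|3)=-1, (2|3)=-1; sign (−1)^0·-1^-12·-1^-16 = +1.
(a,b)_∞: sgn(-4042)=−, sgn(17)=+, so +1.
(a,b)_17: α=6, u≡1; β=3, v≡2 (mod 17); (1|17)=+1, (2|17)=+1; sign (−1)^0·+1^3·+1^6 = +1.
(a,b)_47: α=3, u≡3; β=2, v≡28 (mod 47); (3|47)=+1, (28|47)=+1; sign (−1)^0·+1^2·+1^3 = +1.
(a,b)_2: α=1, β=2; u≡3, v≡1 (mod 8); ε(u)ε(v)=1·0, αω(v)=1·0, βω(u)=2·1; sum ≡ 0  ⇒  +1.
(a,b)_11: α=2, u≡2; β=2, v≡8 (mod 11); (2|11)=-1, (8|11)=-1; sign (−1)^0·-1^2·-1^2 = +1.
Every local symbol is +1, so the conic -4042·x² + 17·y² = z² has ℚ_v-points for all v and hence a ℚ-point; (a, b / ℚ) ≅ M_2(ℚ).

[]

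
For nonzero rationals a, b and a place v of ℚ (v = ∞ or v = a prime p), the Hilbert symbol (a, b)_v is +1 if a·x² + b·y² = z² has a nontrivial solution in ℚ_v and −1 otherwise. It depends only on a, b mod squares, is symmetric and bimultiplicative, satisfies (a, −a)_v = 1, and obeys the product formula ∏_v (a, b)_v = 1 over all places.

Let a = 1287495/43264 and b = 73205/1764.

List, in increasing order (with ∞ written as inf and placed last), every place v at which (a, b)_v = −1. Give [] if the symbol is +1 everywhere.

(a, b) ≡ (55, 5) mod (ℚ^×)²; places V = {2, 3, 5, 7, 11, 13, 17, ∞}.
(a,b)_11: α=1, u≡5; β=4, v≡4 (mod 11); (5|11)=+1, (4|11)=+1; sign (−1)^0·+1^4·+1^1 = +1.
(a,b)_13: α=-2, u≡3; β=0, v≡6 (mod 13); (3|13)=+1, (6|13)=-1; sign (−1)^0·+1^0·-1^-2 = +1.
(a,b)_∞: sgn(55)=+, sgn(5)=+, so +1.
(a,b)_17: α=2, u≡16; β=0, v≡12 (mod 17); (16|17)=+1, (12|17)=-1; sign (−1)^0·+1^0·-1^2 = +1.
(a,b)_2: α=-8, β=-2; u≡7, v≡5 (mod 8); ε(u)ε(v)=1·0, αω(v)=-8·1, βω(u)=-2·0; sum ≡ 0  ⇒  +1.
(a,b)_7: α=0, u≡5; β=-2, v≡6 (mod 7); (5|7)=-1, (6|7)=-1; sign (−1)^0·-1^-2·-1^0 = +1.
(a,b)_5: α=1, u≡1; β=1, v≡4 (mod 5); (1|5)=+1, (4|5)=+1; sign (−1)^0·+1^1·+1^1 = +1.
(a,b)_3: α=4, u≡1; β=-2, v≡2 (mod 3); (1|3)=+1, (2|3)=-1; sign (−1)^0·+1^-2·-1^4 = +1.
Every local symbol is +1, so the conic 55·x² + 5·y² = z² has ℚ_v-points for all v and hence a ℚ-point; (a, b / ℚ) ≅ M_2(ℚ).

[]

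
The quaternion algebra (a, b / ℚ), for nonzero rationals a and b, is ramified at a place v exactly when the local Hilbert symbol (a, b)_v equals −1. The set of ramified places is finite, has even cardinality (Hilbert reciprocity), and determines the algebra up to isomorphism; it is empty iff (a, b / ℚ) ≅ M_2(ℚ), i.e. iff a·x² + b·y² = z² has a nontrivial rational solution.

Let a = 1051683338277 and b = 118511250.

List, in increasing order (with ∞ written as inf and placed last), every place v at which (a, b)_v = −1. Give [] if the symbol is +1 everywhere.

[2, 11]

(a, b) ≡ (13, 1122) mod (ℚ^×)²; places V = {2, 3, 5, 11, 13, 17, ∞}.
(a,b)_5: α=0, u≡2; β=4, v≡3 (mod 5); (2|5)=-1, (3|5)=-1; sign (−1)^0·-1^4·-1^0 = +1.
(a,b)_11: α=2, u≡10; β=1, v≡9 (mod 11); (10|11)=-1, (9|11)=+1; sign (−1)^0·-1^1·+1^2 = -1.
(a,b)_3: α=4, u≡1; β=1, v≡2 (mod 3); (1|3)=+1, (2|3)=-1; sign (−1)^0·+1^1·-1^4 = +1.
(a,b)_2: α=0, β=1; u≡5, v≡1 (mod 8); ε(u)ε(v)=0·0, αω(v)=0·0, βω(u)=1·1; sum ≡ 1  ⇒  -1.
(a,b)_∞: sgn(13)=+, sgn(1122)=+, so +1.
(a,b)_17: α=2, u≡15; β=1, v≡9 (mod 17); (15|17)=+1, (9|17)=+1; sign (−1)^0·+1^1·+1^2 = +1.
(a,b)_13: α=5, u≡10; β=2, v≡4 (mod 13); (10|13)=+1, (4|13)=+1; sign (−1)^0·+1^2·+1^5 = +1.
(13, 1122 / ℚ) ramifies at {2, 11}: a division algebra.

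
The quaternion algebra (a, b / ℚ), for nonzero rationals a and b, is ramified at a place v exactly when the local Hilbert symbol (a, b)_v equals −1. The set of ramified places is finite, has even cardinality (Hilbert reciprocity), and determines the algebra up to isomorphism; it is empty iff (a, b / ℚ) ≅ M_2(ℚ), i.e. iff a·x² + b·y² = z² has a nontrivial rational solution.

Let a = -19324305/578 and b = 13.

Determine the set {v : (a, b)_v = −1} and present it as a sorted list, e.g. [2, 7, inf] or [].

[2, 5, 7, 13]

Mod squares: a ≡ -210, b ≡ 13. Check v ∈ {∞, 2, 3, 5, 7, 11, 13, 17}.
v=11: a=11^2·(≡8), b=11^0·(≡2) mod 11; (8|11)=-1, (2|11)=-1; (−1)^{2·0·5}·(-1)^0·(-1)^2 = +1.
v=17: a=17^-2·(≡10), b=17^0·(≡13) mod 17; (10|17)=-1, (13|17)=+1; (−1)^{-2·0·8}·(-1)^0·(+1)^-2 = +1.
v=5: a=5^1·(≡3), b=5^0·(≡3) mod 5; (3|5)=-1, (3|5)=-1; (−1)^{1·0·2}·(-1)^0·(-1)^1 = -1.
v=∞: -210 < 0 and 13 > 0  ⇒  (a,b)_∞ = +1.
v=3: a=3^3·(≡2), b=3^0·(≡1) mod 3; (2|3)=-1, (1|3)=+1; (−1)^{3·0·1}·(-1)^0·(+1)^3 = +1.
v=2: v_2(a)=-1, v_2(b)=0; units ≡ 7, 5 (mod 8); ε·ε+αω+βω = 1·0+-1·1+0·0 ≡ 1  ⇒  (a,b)_2 = -1.
v=7: a=7^1·(≡6), b=7^0·(≡6) mod 7; (6|7)=-1, (6|7)=-1; (−1)^{1·0·3}·(-1)^0·(-1)^1 = -1.
v=13: a=13^2·(≡7), b=13^1·(≡1) mod 13; (7|13)=-1, (1|13)=+1; (−1)^{2·1·6}·(-1)^1·(+1)^2 = -1.
(-210, 13 / ℚ) ramifies at {2, 5, 7, 13}: a division algebra.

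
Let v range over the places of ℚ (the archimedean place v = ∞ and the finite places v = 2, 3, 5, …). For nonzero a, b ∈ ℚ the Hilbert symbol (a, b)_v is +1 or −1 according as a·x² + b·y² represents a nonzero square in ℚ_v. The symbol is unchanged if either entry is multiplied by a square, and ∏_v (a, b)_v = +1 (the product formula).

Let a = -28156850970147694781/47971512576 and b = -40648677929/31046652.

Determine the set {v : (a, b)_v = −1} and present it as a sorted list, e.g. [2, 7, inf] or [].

[7, inf]

(a, b) ≡ (-12341, -287) mod (ℚ^×)²; places V = {2, 3, 7, 13, 23, 37, 41, 43, ∞}.
(a,b)_∞: sgn(-12341)=−, sgn(-287)=−, so -1.
(a,b)_41: α=3, u≡26; β=1, v≡12 (mod 41); (26|41)=-1, (12|41)=-1; sign (−1)^0·-1^1·-1^3 = +1.
(a,b)_37: α=6, u≡14; β=4, v≡4 (mod 37); (14|37)=-1, (4|37)=+1; sign (−1)^0·-1^4·+1^6 = +1.
(a,b)_2: α=-8, β=-2; u≡3, v≡1 (mod 8); ε(u)ε(v)=1·0, αω(v)=-8·0, βω(u)=-2·1; sum ≡ 0  ⇒  +1.
(a,b)_3: α=-8, u≡1; β=-8, v≡1 (mod 3); (1|3)=+1, (1|3)=+1; sign (−1)^0·+1^-8·+1^-8 = +1.
(a,b)_13: α=-4, u≡9; β=-2, v≡10 (mod 13); (9|13)=+1, (10|13)=+1; sign (−1)^0·+1^-2·+1^-4 = +1.
(a,b)_43: α=1, u≡41; β=0, v≡10 (mod 43); (41|43)=+1, (10|43)=+1; sign (−1)^0·+1^0·+1^1 = +1.
(a,b)_7: α=1, u≡4; β=-1, v≡1 (mod 7); (4|7)=+1, (1|7)=+1; sign (−1)^1·+1^-1·+1^1 = -1.
(a,b)_23: α=2, u≡7; β=2, v≡3 (mod 23); (7|23)=-1, (3|23)=+1; sign (−1)^0·-1^2·+1^2 = +1.
(-12341, -287 / ℚ) ramifies at {7, ∞}: a division algebra.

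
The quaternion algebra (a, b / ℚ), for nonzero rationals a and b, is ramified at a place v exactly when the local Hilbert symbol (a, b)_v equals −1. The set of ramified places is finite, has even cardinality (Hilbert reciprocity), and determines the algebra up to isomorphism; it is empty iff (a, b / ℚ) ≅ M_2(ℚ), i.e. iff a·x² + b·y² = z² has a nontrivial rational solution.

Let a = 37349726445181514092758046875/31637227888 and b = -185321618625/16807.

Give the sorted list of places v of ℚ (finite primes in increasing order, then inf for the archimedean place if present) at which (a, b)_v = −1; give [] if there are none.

[5, 7]

Mod squares: a ≡ 5005, b ≡ -15015. Check v ∈ {∞, 2, 3, 5, 7, 11, 13}.
v=11: a=11^7·(≡4), b=11^3·(≡10) mod 11; (4|11)=+1, (10|11)=-1; (−1)^{7·3·5}·(+1)^3·(-1)^7 = +1.
v=7: a=7^-11·(≡2), b=7^-5·(≡4) mod 7; (2|7)=+1, (4|7)=+1; (−1)^{-11·-5·3}·(+1)^-5·(+1)^-11 = -1.
v=5: a=5^7·(≡1), b=5^3·(≡3) mod 5; (1|5)=+1, (3|5)=-1; (−1)^{7·3·2}·(+1)^3·(-1)^7 = -1.
v=13: a=13^13·(≡8), b=13^5·(≡8) mod 13; (8|13)=-1, (8|13)=-1; (−1)^{13·5·6}·(-1)^5·(-1)^13 = +1.
v=2: v_2(a)=-4, v_2(b)=0; units ≡ 5, 1 (mod 8); ε·ε+αω+βω = 0·0+-4·0+0·1 ≡ 0  ⇒  (a,b)_2 = +1.
v=∞: 5005 > 0 and -15015 < 0  ⇒  (a,b)_∞ = +1.
v=3: a=3^4·(≡1), b=3^1·(≡2) mod 3; (1|3)=+1, (2|3)=-1; (−1)^{4·1·1}·(+1)^1·(-1)^4 = +1.
(5005, -15015 / ℚ) ramifies at {5, 7}: a division algebra.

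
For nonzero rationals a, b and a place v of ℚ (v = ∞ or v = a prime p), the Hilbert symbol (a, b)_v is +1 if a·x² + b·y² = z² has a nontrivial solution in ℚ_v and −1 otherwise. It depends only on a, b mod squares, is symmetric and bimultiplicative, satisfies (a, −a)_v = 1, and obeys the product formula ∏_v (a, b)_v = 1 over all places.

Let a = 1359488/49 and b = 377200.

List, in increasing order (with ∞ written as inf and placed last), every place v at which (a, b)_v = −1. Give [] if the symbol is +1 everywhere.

(a, b) ≡ (21242, 943) mod (ℚ^×)²; places V = {2, 5, 7, 13, 19, 23, 41, 43, ∞}.
(a,b)_23: α=0, u≡9; β=1, v≡1 (mod 23); (9|23)=+1, (1|23)=+1; sign (−1)^0·+1^1·+1^0 = +1.
(a,b)_7: α=-2, u≡4; β=0, v≡5 (mod 7); (4|7)=+1, (5|7)=-1; sign (−1)^0·+1^0·-1^-2 = +1.
(a,b)_41: α=0, u≡32; β=1, v≡16 (mod 41); (32|41)=+1, (16|41)=+1; sign (−1)^0·+1^1·+1^0 = +1.
(a,b)_5: α=0, u≡2; β=2, v≡3 (mod 5); (2|5)=-1, (3|5)=-1; sign (−1)^0·-1^2·-1^0 = +1.
(a,b)_43: α=1, u≡9; β=0, v≡4 (mod 43); (9|43)=+1, (4|43)=+1; sign (−1)^0·+1^0·+1^1 = +1.
(a,b)_19: α=1, u≡5; β=0, v≡12 (mod 19); (5|19)=+1, (12|19)=-1; sign (−1)^0·+1^0·-1^1 = -1.
(a,b)_∞: sgn(21242)=+, sgn(943)=+, so +1.
(a,b)_2: α=7, β=4; u≡5, v≡7 (mod 8); ε(u)ε(v)=0·1, αω(v)=7·0, βω(u)=4·1; sum ≡ 0  ⇒  +1.
(a,b)_13: α=1, u≡3; β=0, v≡5 (mod 13); (3|13)=+1, (5|13)=-1; sign (−1)^0·+1^0·-1^1 = -1.
|Ram(21242, 943)| = 2, even; anisotropic at {13, 19}.

[13, 19]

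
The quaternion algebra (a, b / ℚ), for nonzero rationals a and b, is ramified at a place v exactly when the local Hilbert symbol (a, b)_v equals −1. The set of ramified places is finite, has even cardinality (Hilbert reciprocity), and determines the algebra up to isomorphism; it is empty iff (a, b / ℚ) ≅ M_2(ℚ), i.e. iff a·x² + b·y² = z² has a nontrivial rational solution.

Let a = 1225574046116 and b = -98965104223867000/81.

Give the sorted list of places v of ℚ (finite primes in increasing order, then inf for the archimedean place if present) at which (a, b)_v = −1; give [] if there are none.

[7, 17, 23, 29]

Mod squares: a ≡ 2936801, b ≡ -32823070. Check v ∈ {∞, 2, 3, 5, 7, 17, 19, 23, 29, 37}.
v=23: a=23^1·(≡10), b=23^1·(≡14) mod 23; (10|23)=-1, (14|23)=-1; (−1)^{1·1·11}·(-1)^1·(-1)^1 = -1.
v=19: a=19^2·(≡11), b=19^3·(≡17) mod 19; (11|19)=+1, (17|19)=+1; (−1)^{2·3·9}·(+1)^3·(+1)^2 = +1.
v=17: a=17^3·(≡1), b=17^4·(≡6) mod 17; (1|17)=+1, (6|17)=-1; (−1)^{3·4·8}·(+1)^4·(-1)^3 = -1.
v=2: v_2(a)=2, v_2(b)=3; units ≡ 1, 1 (mod 8); ε·ε+αω+βω = 0·0+2·0+3·0 ≡ 0  ⇒  (a,b)_2 = +1.
v=5: a=5^0·(≡1), b=5^3·(≡4) mod 5; (1|5)=+1, (4|5)=+1; (−1)^{0·3·2}·(+1)^3·(+1)^0 = +1.
v=7: a=7^1·(≡6), b=7^1·(≡3) mod 7; (6|7)=-1, (3|7)=-1; (−1)^{1·1·3}·(-1)^1·(-1)^1 = -1.
v=29: a=29^1·(≡6), b=29^1·(≡14) mod 29; (6|29)=+1, (14|29)=-1; (−1)^{1·1·14}·(+1)^1·(-1)^1 = -1.
v=3: a=3^0·(≡2), b=3^-4·(≡2) mod 3; (2|3)=-1, (2|3)=-1; (−1)^{0·-4·1}·(-1)^-4·(-1)^0 = +1.
v=37: a=37^1·(≡18), b=37^1·(≡17) mod 37; (18|37)=-1, (17|37)=-1; (−1)^{1·1·18}·(-1)^1·(-1)^1 = +1.
v=∞: 2936801 > 0 and -32823070 < 0  ⇒  (a,b)_∞ = +1.
Ram(2936801, -32823070) = {7, 17, 23, 29}; no ℚ_7-point on the conic.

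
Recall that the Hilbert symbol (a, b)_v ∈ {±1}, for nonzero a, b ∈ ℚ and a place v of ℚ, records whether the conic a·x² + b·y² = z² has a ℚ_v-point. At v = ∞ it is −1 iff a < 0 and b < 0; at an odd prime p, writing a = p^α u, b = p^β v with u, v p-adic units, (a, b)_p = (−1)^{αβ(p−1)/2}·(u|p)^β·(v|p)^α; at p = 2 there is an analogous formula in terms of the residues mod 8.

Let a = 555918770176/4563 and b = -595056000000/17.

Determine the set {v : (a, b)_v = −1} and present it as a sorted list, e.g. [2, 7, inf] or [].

[3, 7, 11, 23]

(a, b) ≡ (3927, -12903) mod (ℚ^×)²; places V = {2, 3, 5, 7, 11, 13, 17, 23, ∞}.
(a,b)_11: α=1, u≡3; β=1, v≡4 (mod 11); (3|11)=+1, (4|11)=+1; sign (−1)^1·+1^1·+1^1 = -1.
(a,b)_3: α=-3, u≡1; β=1, v≡1 (mod 3); (1|3)=+1, (1|3)=+1; sign (−1)^1·+1^1·+1^-3 = -1.
(a,b)_7: α=3, u≡4; β=2, v≡5 (mod 7); (4|7)=+1, (5|7)=-1; sign (−1)^0·+1^2·-1^3 = -1.
(a,b)_2: α=14, β=10; u≡7, v≡1 (mod 8); ε(u)ε(v)=1·0, αω(v)=14·0, βω(u)=10·0; sum ≡ 0  ⇒  +1.
(a,b)_5: α=0, u≡2; β=6, v≡3 (mod 5); (2|5)=-1, (3|5)=-1; sign (−1)^0·-1^6·-1^0 = +1.
(a,b)_23: α=2, u≡10; β=1, v≡20 (mod 23); (10|23)=-1, (20|23)=-1; sign (−1)^0·-1^1·-1^2 = -1.
(a,b)_13: α=-2, u≡3; β=0, v≡8 (mod 13); (3|13)=+1, (8|13)=-1; sign (−1)^0·+1^0·-1^-2 = +1.
(a,b)_∞: sgn(3927)=+, sgn(-12903)=−, so +1.
(a,b)_17: α=1, u≡6; β=-1, v≡6 (mod 17); (6|17)=-1, (6|17)=-1; sign (−1)^0·-1^-1·-1^1 = +1.
(3927, -12903 / ℚ) ramifies at {3, 7, 11, 23}: a division algebra.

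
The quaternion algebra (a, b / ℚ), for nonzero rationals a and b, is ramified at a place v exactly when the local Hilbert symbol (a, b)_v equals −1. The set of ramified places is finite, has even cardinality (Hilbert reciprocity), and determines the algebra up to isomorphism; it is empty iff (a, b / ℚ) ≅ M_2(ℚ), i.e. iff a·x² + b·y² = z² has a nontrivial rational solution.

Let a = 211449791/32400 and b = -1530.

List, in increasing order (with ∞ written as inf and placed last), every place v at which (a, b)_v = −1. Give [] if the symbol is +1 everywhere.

[2, 7]

Mod squares: a ≡ 119, b ≡ -170. Check v ∈ {∞, 2, 3, 5, 7, 17, 31, 43}.
v=3: a=3^-4·(≡2), b=3^2·(≡1) mod 3; (2|3)=-1, (1|3)=+1; (−1)^{-4·2·1}·(-1)^2·(+1)^-4 = +1.
v=43: a=43^2·(≡42), b=43^0·(≡18) mod 43; (42|43)=-1, (18|43)=-1; (−1)^{2·0·21}·(-1)^0·(-1)^2 = +1.
v=17: a=17^1·(≡7), b=17^1·(≡12) mod 17; (7|17)=-1, (12|17)=-1; (−1)^{1·1·8}·(-1)^1·(-1)^1 = +1.
v=31: a=31^2·(≡11), b=31^0·(≡20) mod 31; (11|31)=-1, (20|31)=+1; (−1)^{2·0·15}·(-1)^0·(+1)^2 = +1.
v=∞: 119 > 0 and -170 < 0  ⇒  (a,b)_∞ = +1.
v=7: a=7^1·(≡5), b=7^0·(≡3) mod 7; (5|7)=-1, (3|7)=-1; (−1)^{1·0·3}·(-1)^0·(-1)^1 = -1.
v=5: a=5^-2·(≡1), b=5^1·(≡4) mod 5; (1|5)=+1, (4|5)=+1; (−1)^{-2·1·2}·(+1)^1·(+1)^-2 = +1.
v=2: v_2(a)=-4, v_2(b)=1; units ≡ 7, 3 (mod 8); ε·ε+αω+βω = 1·1+-4·1+1·0 ≡ 1  ⇒  (a,b)_2 = -1.
(119, -170 / ℚ) ramifies at {2, 7}: a division algebra.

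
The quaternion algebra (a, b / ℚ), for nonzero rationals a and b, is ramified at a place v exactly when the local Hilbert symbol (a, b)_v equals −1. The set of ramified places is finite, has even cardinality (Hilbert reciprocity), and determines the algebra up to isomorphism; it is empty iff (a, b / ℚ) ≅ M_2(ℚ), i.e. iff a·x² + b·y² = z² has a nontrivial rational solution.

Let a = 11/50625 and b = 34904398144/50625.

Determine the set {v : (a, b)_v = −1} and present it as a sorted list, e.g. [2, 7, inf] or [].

Mod squares: a ≡ 11, b ≡ 11130229. Check v ∈ {∞, 2, 3, 5, 7, 11, 23, 29, 37, 41}.
v=23: a=23^0·(≡17), b=23^1·(≡12) mod 23; (17|23)=-1, (12|23)=+1; (−1)^{0·1·11}·(-1)^1·(+1)^0 = -1.
v=3: a=3^-4·(≡2), b=3^-4·(≡1) mod 3; (2|3)=-1, (1|3)=+1; (−1)^{-4·-4·1}·(-1)^-4·(+1)^-4 = +1.
v=7: a=7^0·(≡4), b=7^2·(≡5) mod 7; (4|7)=+1, (5|7)=-1; (−1)^{0·2·3}·(+1)^2·(-1)^0 = +1.
v=41: a=41^0·(≡3), b=41^1·(≡25) mod 41; (3|41)=-1, (25|41)=+1; (−1)^{0·1·20}·(-1)^1·(+1)^0 = -1.
v=11: a=11^1·(≡4), b=11^1·(≡5) mod 11; (4|11)=+1, (5|11)=+1; (−1)^{1·1·5}·(+1)^1·(+1)^1 = -1.
v=29: a=29^0·(≡2), b=29^1·(≡3) mod 29; (2|29)=-1, (3|29)=-1; (−1)^{0·1·14}·(-1)^1·(-1)^0 = -1.
v=37: a=37^0·(≡30), b=37^1·(≡30) mod 37; (30|37)=+1, (30|37)=+1; (−1)^{0·1·18}·(+1)^1·(+1)^0 = +1.
v=5: a=5^-4·(≡1), b=5^-4·(≡4) mod 5; (1|5)=+1, (4|5)=+1; (−1)^{-4·-4·2}·(+1)^-4·(+1)^-4 = +1.
v=∞: 11 > 0 and 11130229 > 0  ⇒  (a,b)_∞ = +1.
v=2: v_2(a)=0, v_2(b)=6; units ≡ 3, 5 (mod 8); ε·ε+αω+βω = 1·0+0·1+6·1 ≡ 0  ⇒  (a,b)_2 = +1.
(11, 11130229 / ℚ) ramifies at {11, 23, 29, 41}: a division algebra.

[11, 23, 29, 41]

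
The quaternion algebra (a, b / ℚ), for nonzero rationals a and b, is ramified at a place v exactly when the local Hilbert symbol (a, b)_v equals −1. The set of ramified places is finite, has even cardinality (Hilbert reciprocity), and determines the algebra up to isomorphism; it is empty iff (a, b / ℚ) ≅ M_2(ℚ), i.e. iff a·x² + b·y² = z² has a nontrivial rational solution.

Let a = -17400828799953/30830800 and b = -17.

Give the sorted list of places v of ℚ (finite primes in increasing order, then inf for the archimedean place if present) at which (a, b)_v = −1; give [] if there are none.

[2, 37, 47, inf]

(a, b) ≡ (-67821, -17) mod (ℚ^×)²; places V = {2, 3, 5, 7, 11, 13, 17, 23, 31, 37, 47, ∞}.
(a,b)_13: α=-1, u≡9; β=0, v≡9 (mod 13); (9|13)=+1, (9|13)=+1; sign (−1)^0·+1^0·+1^-1 = +1.
(a,b)_31: α=2, u≡25; β=0, v≡14 (mod 31); (25|31)=+1, (14|31)=+1; sign (−1)^0·+1^0·+1^2 = +1.
(a,b)_17: α=0, u≡4; β=1, v≡16 (mod 17); (4|17)=+1, (16|17)=+1; sign (−1)^0·+1^1·+1^0 = +1.
(a,b)_3: α=9, u≡1; β=0, v≡1 (mod 3); (1|3)=+1, (1|3)=+1; sign (−1)^0·+1^0·+1^9 = +1.
(a,b)_37: α=1, u≡22; β=0, v≡20 (mod 37); (22|37)=-1, (20|37)=-1; sign (−1)^0·-1^0·-1^1 = -1.
(a,b)_∞: sgn(-67821)=−, sgn(-17)=−, so -1.
(a,b)_11: α=-2, u≡4; β=0, v≡5 (mod 11); (4|11)=+1, (5|11)=+1; sign (−1)^0·+1^0·+1^-2 = +1.
(a,b)_2: α=-4, β=0; u≡3, v≡7 (mod 8); ε(u)ε(v)=1·1, αω(v)=-4·0, βω(u)=0·1; sum ≡ 1  ⇒  -1.
(a,b)_47: α=1, u≡21; β=0, v≡30 (mod 47); (21|47)=+1, (30|47)=-1; sign (−1)^0·+1^0·-1^1 = -1.
(a,b)_5: α=-2, u≡1; β=0, v≡3 (mod 5); (1|5)=+1, (3|5)=-1; sign (−1)^0·+1^0·-1^-2 = +1.
(a,b)_23: α=2, u≡12; β=0, v≡6 (mod 23); (12|23)=+1, (6|23)=+1; sign (−1)^0·+1^0·+1^2 = +1.
(a,b)_7: α=-2, u≡2; β=0, v≡4 (mod 7); (2|7)=+1, (4|7)=+1; sign (−1)^0·+1^0·+1^-2 = +1.
Ram(-67821, -17) = {2, 37, 47, ∞}; no ℚ_2-point on the conic.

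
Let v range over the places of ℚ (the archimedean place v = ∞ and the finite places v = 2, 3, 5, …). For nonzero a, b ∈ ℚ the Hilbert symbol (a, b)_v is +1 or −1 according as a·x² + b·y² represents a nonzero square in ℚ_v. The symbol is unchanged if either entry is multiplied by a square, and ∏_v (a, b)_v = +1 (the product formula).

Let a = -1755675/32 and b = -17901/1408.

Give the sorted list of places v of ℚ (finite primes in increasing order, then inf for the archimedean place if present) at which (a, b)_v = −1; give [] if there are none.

(a, b) ≡ (-6, -4862) mod (ℚ^×)²; places V = {2, 3, 5, 11, 13, 17, ∞}.
(a,b)_5: α=2, u≡4; β=0, v≡3 (mod 5); (4|5)=+1, (3|5)=-1; sign (−1)^0·+1^0·-1^2 = +1.
(a,b)_11: α=0, u≡9; β=-1, v≡1 (mod 11); (9|11)=+1, (1|11)=+1; sign (−1)^0·+1^-1·+1^0 = +1.
(a,b)_∞: sgn(-6)=−, sgn(-4862)=−, so -1.
(a,b)_3: α=5, u≡1; β=4, v≡1 (mod 3); (1|3)=+1, (1|3)=+1; sign (−1)^0·+1^4·+1^5 = +1.
(a,b)_17: α=2, u≡3; β=1, v≡11 (mod 17); (3|17)=-1, (11|17)=-1; sign (−1)^0·-1^1·-1^2 = -1.
(a,b)_13: α=0, u≡11; β=1, v≡10 (mod 13); (11|13)=-1, (10|13)=+1; sign (−1)^0·-1^1·+1^0 = -1.
(a,b)_2: α=-5, β=-7; u≡5, v≡1 (mod 8); ε(u)ε(v)=0·0, αω(v)=-5·0, βω(u)=-7·1; sum ≡ 1  ⇒  -1.
|Ram(-6, -4862)| = 4, even; anisotropic at {2, 13, 17, ∞}.

[2, 13, 17, inf]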